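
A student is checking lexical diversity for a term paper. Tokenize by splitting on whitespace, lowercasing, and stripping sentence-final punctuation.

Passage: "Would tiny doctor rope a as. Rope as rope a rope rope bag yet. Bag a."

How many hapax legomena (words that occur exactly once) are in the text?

4

Frequencies: rope:5, a:3, as:2, bag:2, would:1, tiny:1, doctor:1, yet:1
Hapax (freq=1): doctor, tiny, would, yet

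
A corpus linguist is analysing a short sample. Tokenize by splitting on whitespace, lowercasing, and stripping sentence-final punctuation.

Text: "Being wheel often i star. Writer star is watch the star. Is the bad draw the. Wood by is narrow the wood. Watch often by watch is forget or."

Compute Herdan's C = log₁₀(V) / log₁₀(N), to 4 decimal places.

0.8234

N = 29, V = 16.
log₁₀(V) = 1.204120, log₁₀(N) = 1.462398
C = 1.204120 / 1.462398 = 0.8234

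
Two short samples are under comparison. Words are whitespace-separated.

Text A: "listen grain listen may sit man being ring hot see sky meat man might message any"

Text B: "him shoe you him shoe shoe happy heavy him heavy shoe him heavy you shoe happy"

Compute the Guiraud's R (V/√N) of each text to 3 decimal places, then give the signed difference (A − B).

2.250

A: V=14, N=16, R=3.500
B: V=5, N=16, R=1.250
Difference = 3.500 − 1.250 = 2.250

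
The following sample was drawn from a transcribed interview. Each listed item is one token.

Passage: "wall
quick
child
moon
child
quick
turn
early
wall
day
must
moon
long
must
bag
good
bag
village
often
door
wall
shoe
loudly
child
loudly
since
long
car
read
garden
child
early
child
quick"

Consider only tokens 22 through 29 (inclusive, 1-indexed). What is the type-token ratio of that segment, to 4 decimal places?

0.8750

Segment tokens 22–29: shoe, loudly, child, loudly, since, long, car, read
Segment N = 8, segment V = 7.
TTR = 7 / 8 = 0.8750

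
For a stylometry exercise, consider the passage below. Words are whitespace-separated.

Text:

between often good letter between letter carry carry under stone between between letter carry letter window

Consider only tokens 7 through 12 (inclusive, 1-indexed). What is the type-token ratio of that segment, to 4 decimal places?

Segment tokens 7–12: carry, carry, under, stone, between, between
Segment N = 6, segment V = 4.
TTR = 4 / 6 = 0.6667

0.6667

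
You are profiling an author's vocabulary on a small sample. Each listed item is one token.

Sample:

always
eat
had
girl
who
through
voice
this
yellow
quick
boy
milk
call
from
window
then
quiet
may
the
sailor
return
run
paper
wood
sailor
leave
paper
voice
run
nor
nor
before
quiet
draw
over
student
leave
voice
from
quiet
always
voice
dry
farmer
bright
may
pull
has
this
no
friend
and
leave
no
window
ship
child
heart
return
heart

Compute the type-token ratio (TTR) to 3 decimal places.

N = 60 tokens, V = 41 types.
TTR = V / N = 41 / 60 = 0.683

0.683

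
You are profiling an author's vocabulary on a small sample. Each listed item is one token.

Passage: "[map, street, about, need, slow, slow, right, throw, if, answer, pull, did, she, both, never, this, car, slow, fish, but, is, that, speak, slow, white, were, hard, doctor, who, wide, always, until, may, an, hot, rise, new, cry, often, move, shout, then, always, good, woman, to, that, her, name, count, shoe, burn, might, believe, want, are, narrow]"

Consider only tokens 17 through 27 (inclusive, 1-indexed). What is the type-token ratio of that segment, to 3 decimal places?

Segment tokens 17–27: car, slow, fish, but, is, that, speak, slow, white, were, hard
Segment N = 11, segment V = 10.
TTR = 10 / 11 = 0.909

0.909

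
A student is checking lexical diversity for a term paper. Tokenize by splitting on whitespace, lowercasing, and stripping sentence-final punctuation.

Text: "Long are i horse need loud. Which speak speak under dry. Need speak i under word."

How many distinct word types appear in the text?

11

Distinct types: {are, dry, horse, i, long, loud, need, speak, under, which, word}
V = 11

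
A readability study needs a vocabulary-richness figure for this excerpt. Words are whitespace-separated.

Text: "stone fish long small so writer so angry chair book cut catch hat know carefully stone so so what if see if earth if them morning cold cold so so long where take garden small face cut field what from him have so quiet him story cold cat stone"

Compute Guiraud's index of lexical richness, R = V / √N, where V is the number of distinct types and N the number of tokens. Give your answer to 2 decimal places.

N = 49, V = 32.
√N = 7.000000
R = 32 / 7.000000 = 4.57

4.57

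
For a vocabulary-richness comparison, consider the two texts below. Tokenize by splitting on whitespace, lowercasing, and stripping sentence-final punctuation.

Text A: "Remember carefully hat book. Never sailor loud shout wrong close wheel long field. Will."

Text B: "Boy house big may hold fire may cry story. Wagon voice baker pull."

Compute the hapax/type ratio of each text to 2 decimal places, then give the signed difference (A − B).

A: hapax=14, V=14, ratio=1.00
B: hapax=11, V=12, ratio=0.92
Difference = 1.00 − 0.92 = 0.08

0.08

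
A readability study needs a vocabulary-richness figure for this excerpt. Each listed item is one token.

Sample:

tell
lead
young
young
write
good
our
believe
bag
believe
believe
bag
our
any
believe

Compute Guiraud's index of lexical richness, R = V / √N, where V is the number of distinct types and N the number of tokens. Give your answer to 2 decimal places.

N = 15, V = 9.
√N = 3.872983
R = 9 / 3.872983 = 2.32

2.32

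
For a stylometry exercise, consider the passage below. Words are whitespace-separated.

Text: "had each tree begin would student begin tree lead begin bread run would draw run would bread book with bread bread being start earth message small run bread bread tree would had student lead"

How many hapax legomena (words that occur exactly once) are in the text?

Frequencies: bread:6, would:4, tree:3, begin:3, run:3, had:2, student:2, lead:2, each:1, draw:1, book:1, with:1, being:1, start:1, earth:1, message:1, small:1
Hapax (freq=1): being, book, draw, each, earth, message, small, start, with

9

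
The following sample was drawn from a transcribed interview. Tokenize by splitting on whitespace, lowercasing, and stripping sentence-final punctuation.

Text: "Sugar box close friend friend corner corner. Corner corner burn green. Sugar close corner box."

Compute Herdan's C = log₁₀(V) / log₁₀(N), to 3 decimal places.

N = 15, V = 7.
log₁₀(V) = 0.845098, log₁₀(N) = 1.176091
C = 0.845098 / 1.176091 = 0.719

0.719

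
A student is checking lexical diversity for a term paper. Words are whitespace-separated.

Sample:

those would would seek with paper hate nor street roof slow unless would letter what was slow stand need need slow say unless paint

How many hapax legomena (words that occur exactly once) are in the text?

Frequencies: would:3, slow:3, unless:2, need:2, those:1, seek:1, with:1, paper:1, hate:1, nor:1, street:1, roof:1, letter:1, what:1, was:1, stand:1, say:1, paint:1
Hapax (freq=1): hate, letter, nor, paint, paper, roof, say, seek, stand, street, those, was, what, with

14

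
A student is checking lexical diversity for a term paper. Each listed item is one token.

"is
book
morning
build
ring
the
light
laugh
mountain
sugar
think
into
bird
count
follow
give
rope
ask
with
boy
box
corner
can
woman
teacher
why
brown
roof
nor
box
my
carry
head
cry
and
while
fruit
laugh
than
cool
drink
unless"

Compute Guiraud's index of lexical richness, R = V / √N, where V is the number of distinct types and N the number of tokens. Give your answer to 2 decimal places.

6.17

N = 42, V = 40.
√N = 6.480741
R = 40 / 6.480741 = 6.17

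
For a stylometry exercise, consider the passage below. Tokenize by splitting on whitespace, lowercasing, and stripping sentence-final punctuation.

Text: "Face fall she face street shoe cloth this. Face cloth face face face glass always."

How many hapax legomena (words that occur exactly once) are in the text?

Frequencies: face:6, cloth:2, fall:1, she:1, street:1, shoe:1, this:1, glass:1, always:1
Hapax (freq=1): always, fall, glass, she, shoe, street, this

7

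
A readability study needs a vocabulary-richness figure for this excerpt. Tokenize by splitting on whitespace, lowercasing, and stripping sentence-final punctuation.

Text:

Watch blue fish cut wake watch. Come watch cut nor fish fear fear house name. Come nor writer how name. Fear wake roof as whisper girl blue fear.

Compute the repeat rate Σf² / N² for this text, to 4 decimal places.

Frequencies: fear:4, watch:3, blue:2, fish:2, cut:2, wake:2, come:2, nor:2, name:2, house:1, writer:1, how:1, roof:1, as:1, whisper:1, girl:1
Σf² = 60; N² = 784
Repeat rate = 60 / 784 = 0.0765

0.0765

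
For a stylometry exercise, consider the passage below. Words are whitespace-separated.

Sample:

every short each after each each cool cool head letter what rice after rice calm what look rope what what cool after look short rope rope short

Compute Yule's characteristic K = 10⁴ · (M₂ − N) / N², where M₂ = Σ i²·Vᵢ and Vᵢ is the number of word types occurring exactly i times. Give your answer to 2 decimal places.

Frequencies: what:4, short:3, each:3, after:3, cool:3, rope:3, rice:2, look:2, every:1, head:1, letter:1, calm:1
N = 27. Frequency spectrum: V_1=4, V_2=2, V_3=5, V_4=1
M₂ = 1²·4 + 2²·2 + 3²·5 + 4²·1 = 73
K = 10000 × (73 − 27) / 27² = 631.00

631.00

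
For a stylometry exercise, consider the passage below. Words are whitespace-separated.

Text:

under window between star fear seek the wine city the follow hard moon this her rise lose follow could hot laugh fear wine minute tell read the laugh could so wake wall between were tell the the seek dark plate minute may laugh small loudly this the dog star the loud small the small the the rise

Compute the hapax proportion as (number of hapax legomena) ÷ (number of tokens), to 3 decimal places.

Frequencies: the:10, laugh:3, small:3, between:2, star:2, fear:2, seek:2, wine:2, follow:2, this:2, rise:2, could:2, minute:2, tell:2, under:1, window:1, city:1, hard:1, moon:1, her:1, … (13 more, each freq 1)
Hapax count = 19; token count = 57.
Ratio = 19 / 57 = 0.333

0.333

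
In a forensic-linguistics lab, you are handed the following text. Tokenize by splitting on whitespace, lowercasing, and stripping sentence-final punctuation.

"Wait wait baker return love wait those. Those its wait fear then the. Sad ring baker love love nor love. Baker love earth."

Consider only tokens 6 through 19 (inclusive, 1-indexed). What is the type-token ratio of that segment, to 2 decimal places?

0.79

Segment tokens 6–19: wait, those, those, its, wait, fear, then, the, sad, ring, baker, love, love, nor
Segment N = 14, segment V = 11.
TTR = 11 / 14 = 0.79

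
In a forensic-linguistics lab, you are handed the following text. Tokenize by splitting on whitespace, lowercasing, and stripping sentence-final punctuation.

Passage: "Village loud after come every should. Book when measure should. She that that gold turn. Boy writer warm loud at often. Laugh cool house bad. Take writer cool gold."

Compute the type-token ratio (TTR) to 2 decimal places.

N = 29 tokens, V = 23 types.
TTR = V / N = 23 / 29 = 0.79

0.79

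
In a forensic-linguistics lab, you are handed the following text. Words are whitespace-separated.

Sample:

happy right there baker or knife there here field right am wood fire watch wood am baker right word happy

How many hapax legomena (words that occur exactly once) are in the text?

Frequencies: right:3, happy:2, there:2, baker:2, am:2, wood:2, or:1, knife:1, here:1, field:1, fire:1, watch:1, word:1
Hapax (freq=1): field, fire, here, knife, or, watch, word

7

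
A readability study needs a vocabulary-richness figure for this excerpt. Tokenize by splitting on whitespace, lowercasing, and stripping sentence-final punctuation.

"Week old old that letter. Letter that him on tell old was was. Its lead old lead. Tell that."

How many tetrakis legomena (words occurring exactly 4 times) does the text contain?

1

Frequencies: old:4, that:3, letter:2, tell:2, was:2, lead:2, week:1, him:1, on:1, its:1
Words with frequency 4: old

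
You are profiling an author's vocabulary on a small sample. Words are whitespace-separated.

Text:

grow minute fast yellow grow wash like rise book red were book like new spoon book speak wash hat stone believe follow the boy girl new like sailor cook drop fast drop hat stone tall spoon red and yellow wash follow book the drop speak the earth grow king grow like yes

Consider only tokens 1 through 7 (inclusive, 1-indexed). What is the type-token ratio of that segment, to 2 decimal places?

Segment tokens 1–7: grow, minute, fast, yellow, grow, wash, like
Segment N = 7, segment V = 6.
TTR = 6 / 7 = 0.86

0.86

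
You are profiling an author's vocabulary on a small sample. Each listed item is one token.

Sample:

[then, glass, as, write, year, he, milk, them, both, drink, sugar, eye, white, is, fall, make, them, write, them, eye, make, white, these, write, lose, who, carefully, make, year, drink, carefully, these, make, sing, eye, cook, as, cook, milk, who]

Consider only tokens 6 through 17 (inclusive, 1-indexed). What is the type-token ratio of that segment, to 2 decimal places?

Segment tokens 6–17: he, milk, them, both, drink, sugar, eye, white, is, fall, make, them
Segment N = 12, segment V = 11.
TTR = 11 / 12 = 0.92

0.92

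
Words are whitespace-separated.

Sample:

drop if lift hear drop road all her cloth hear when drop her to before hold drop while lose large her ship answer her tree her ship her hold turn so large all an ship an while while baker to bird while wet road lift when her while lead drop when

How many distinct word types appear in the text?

25

Distinct types: {all, an, answer, baker, before, bird, cloth, drop, hear, her, hold, if, large, lead, lift, lose, road, ship, so, to, tree, turn, wet, when, while}
V = 25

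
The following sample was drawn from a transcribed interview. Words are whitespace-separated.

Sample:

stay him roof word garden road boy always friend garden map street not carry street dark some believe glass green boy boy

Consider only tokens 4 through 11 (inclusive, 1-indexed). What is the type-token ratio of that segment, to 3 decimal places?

Segment tokens 4–11: word, garden, road, boy, always, friend, garden, map
Segment N = 8, segment V = 7.
TTR = 7 / 8 = 0.875

0.875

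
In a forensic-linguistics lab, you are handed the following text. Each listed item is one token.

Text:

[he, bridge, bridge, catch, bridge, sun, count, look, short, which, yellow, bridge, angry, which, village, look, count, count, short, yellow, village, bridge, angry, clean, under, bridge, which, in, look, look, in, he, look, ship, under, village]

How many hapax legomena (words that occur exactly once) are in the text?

4

Frequencies: bridge:6, look:5, count:3, which:3, village:3, he:2, short:2, yellow:2, angry:2, under:2, in:2, catch:1, sun:1, clean:1, ship:1
Hapax (freq=1): catch, clean, ship, sun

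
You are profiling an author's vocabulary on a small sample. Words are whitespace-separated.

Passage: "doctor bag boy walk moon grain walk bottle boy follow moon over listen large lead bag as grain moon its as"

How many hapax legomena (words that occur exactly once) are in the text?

8

Frequencies: moon:3, bag:2, boy:2, walk:2, grain:2, as:2, doctor:1, bottle:1, follow:1, over:1, listen:1, large:1, lead:1, its:1
Hapax (freq=1): bottle, doctor, follow, its, large, lead, listen, over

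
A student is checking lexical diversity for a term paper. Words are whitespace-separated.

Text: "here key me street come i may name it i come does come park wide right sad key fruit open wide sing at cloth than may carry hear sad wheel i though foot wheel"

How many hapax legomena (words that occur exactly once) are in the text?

18

Frequencies: come:3, i:3, key:2, may:2, wide:2, sad:2, wheel:2, here:1, me:1, street:1, name:1, it:1, does:1, park:1, right:1, fruit:1, open:1, sing:1, at:1, cloth:1, … (5 more, each freq 1)
Hapax (freq=1): at, carry, cloth, does, foot, fruit, hear, here, it, me, name, open, park, right, sing, street, than, though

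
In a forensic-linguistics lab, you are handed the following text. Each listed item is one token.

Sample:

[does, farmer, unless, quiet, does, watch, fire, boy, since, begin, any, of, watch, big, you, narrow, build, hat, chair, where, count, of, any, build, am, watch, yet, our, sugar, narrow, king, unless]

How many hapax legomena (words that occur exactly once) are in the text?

17

Frequencies: watch:3, does:2, unless:2, any:2, of:2, narrow:2, build:2, farmer:1, quiet:1, fire:1, boy:1, since:1, begin:1, big:1, you:1, hat:1, chair:1, where:1, count:1, am:1, … (4 more, each freq 1)
Hapax (freq=1): am, begin, big, boy, chair, count, farmer, fire, hat, king, our, quiet, since, sugar, where, yet, you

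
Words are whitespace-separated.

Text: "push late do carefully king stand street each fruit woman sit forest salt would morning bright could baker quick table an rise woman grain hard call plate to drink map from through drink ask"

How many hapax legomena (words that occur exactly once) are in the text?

Frequencies: woman:2, drink:2, push:1, late:1, do:1, carefully:1, king:1, stand:1, street:1, each:1, fruit:1, sit:1, forest:1, salt:1, would:1, morning:1, bright:1, could:1, baker:1, quick:1, … (12 more, each freq 1)
Hapax (freq=1): an, ask, baker, bright, call, carefully, could, do, each, forest, from, fruit, grain, hard, king, late, map, morning, plate, push, quick, rise, salt, sit, stand, street, table, through, to, would

30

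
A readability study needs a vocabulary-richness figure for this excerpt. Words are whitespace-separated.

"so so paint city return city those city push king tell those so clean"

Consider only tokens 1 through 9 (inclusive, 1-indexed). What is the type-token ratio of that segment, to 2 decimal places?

Segment tokens 1–9: so, so, paint, city, return, city, those, city, push
Segment N = 9, segment V = 6.
TTR = 6 / 9 = 0.67

0.67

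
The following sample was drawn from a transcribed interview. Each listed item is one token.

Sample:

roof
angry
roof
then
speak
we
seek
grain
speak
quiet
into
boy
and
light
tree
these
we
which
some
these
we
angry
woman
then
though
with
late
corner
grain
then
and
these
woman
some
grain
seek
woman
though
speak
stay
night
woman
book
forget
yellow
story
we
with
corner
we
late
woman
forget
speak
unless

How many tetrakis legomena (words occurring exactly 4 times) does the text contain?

1

Frequencies: we:5, woman:5, speak:4, then:3, grain:3, these:3, roof:2, angry:2, seek:2, and:2, some:2, though:2, with:2, late:2, corner:2, forget:2, quiet:1, into:1, boy:1, light:1, … (8 more, each freq 1)
Words with frequency 4: speak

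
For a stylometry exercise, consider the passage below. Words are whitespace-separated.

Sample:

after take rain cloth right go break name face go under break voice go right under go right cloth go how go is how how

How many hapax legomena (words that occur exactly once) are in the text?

Frequencies: go:6, right:3, how:3, cloth:2, break:2, under:2, after:1, take:1, rain:1, name:1, face:1, voice:1, is:1
Hapax (freq=1): after, face, is, name, rain, take, voice

7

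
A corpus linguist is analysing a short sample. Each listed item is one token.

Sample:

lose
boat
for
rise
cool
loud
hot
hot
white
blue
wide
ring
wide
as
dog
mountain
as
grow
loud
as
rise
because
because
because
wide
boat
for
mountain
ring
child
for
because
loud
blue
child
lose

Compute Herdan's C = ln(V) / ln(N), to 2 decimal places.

N = 36, V = 17.
ln(V) = 2.833213, ln(N) = 3.583519
C = 2.833213 / 3.583519 = 0.79

0.79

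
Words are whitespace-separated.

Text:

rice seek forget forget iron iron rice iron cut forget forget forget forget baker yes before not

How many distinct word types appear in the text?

Distinct types: {baker, before, cut, forget, iron, not, rice, seek, yes}
V = 9

9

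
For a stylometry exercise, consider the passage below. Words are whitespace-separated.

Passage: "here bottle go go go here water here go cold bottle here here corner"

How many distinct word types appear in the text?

6

Distinct types: {bottle, cold, corner, go, here, water}
V = 6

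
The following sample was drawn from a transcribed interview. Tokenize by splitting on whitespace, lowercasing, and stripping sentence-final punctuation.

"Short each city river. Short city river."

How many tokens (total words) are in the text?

Tokens: short, each, city, river, short, city, river
N = 7

7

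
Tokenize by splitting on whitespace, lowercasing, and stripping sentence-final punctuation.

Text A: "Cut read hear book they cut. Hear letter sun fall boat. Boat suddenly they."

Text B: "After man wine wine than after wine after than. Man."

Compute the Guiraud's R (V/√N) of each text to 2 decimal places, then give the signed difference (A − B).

1.41

A: V=10, N=14, R=2.67
B: V=4, N=10, R=1.26
Difference = 2.67 − 1.26 = 1.41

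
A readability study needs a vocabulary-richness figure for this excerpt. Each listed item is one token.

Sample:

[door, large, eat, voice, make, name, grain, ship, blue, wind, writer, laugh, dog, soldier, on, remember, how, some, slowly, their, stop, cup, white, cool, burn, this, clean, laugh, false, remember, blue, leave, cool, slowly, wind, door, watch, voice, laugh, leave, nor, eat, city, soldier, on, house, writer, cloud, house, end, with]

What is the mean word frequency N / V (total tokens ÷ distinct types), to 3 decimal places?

N = 51 tokens, V = 36 types.
Mean frequency = N / V = 51 / 36 = 1.417

1.417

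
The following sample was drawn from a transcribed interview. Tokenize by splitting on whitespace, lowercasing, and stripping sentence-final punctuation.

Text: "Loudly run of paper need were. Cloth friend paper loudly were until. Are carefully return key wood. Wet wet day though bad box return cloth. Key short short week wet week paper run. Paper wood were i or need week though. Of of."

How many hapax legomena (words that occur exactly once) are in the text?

Frequencies: paper:4, of:3, were:3, wet:3, week:3, loudly:2, run:2, need:2, cloth:2, return:2, key:2, wood:2, though:2, short:2, friend:1, until:1, are:1, carefully:1, day:1, bad:1, … (3 more, each freq 1)
Hapax (freq=1): are, bad, box, carefully, day, friend, i, or, until

9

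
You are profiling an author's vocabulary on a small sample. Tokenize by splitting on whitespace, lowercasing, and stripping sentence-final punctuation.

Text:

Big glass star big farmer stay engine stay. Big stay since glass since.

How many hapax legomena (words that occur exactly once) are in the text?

Frequencies: big:3, stay:3, glass:2, since:2, star:1, farmer:1, engine:1
Hapax (freq=1): engine, farmer, star

3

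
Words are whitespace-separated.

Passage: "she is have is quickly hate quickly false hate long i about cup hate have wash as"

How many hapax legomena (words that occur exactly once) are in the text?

8

Frequencies: hate:3, is:2, have:2, quickly:2, she:1, false:1, long:1, i:1, about:1, cup:1, wash:1, as:1
Hapax (freq=1): about, as, cup, false, i, long, she, wash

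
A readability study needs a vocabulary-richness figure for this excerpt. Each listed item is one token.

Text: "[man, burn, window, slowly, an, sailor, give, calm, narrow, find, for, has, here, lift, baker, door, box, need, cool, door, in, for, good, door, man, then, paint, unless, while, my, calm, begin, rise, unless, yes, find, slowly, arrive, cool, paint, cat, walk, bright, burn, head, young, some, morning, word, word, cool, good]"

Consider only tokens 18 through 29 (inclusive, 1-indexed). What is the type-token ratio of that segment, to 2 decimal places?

0.92

Segment tokens 18–29: need, cool, door, in, for, good, door, man, then, paint, unless, while
Segment N = 12, segment V = 11.
TTR = 11 / 12 = 0.92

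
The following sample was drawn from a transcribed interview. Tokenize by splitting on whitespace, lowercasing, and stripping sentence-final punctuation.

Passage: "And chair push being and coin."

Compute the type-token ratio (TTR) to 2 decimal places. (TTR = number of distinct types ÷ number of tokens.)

0.83

N = 6 tokens, V = 5 types.
TTR = V / N = 5 / 6 = 0.83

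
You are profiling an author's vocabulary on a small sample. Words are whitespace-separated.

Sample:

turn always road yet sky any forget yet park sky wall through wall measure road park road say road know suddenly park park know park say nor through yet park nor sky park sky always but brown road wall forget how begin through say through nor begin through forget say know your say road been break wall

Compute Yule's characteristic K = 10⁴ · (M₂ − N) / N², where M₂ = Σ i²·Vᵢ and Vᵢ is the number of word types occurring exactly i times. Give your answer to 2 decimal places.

Frequencies: park:7, road:6, through:5, say:5, sky:4, wall:4, yet:3, forget:3, know:3, nor:3, always:2, begin:2, turn:1, any:1, measure:1, suddenly:1, but:1, brown:1, how:1, your:1, … (2 more, each freq 1)
N = 57. Frequency spectrum: V_1=10, V_2=2, V_3=4, V_4=2, V_5=2, V_6=1, V_7=1
M₂ = 1²·10 + 2²·2 + 3²·4 + 4²·2 + 5²·2 + 6²·1 + 7²·1 = 221
K = 10000 × (221 − 57) / 57² = 504.77

504.77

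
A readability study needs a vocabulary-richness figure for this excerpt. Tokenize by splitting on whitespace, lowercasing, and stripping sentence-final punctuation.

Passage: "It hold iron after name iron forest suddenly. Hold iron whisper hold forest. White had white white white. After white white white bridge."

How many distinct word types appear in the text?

Distinct types: {after, bridge, forest, had, hold, iron, it, name, suddenly, whisper, white}
V = 11

11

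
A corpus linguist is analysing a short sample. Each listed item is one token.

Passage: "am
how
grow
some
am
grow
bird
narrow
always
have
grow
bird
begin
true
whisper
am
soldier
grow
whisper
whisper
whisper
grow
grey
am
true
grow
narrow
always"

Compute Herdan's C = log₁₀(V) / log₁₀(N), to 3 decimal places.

0.770

N = 28, V = 13.
log₁₀(V) = 1.113943, log₁₀(N) = 1.447158
C = 1.113943 / 1.447158 = 0.770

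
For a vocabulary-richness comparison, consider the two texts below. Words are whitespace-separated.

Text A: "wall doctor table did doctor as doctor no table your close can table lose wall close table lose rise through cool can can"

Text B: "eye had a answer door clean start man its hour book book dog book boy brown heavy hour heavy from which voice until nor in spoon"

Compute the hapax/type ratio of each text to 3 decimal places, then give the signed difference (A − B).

A: hapax=7, V=13, ratio=0.538
B: hapax=19, V=22, ratio=0.864
Difference = 0.538 − 0.864 = -0.326

-0.326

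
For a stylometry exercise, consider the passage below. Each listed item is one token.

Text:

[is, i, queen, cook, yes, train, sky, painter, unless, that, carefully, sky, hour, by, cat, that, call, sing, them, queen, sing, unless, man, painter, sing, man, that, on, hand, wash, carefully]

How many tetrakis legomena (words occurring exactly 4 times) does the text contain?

Frequencies: that:3, sing:3, queen:2, sky:2, painter:2, unless:2, carefully:2, man:2, is:1, i:1, cook:1, yes:1, train:1, hour:1, by:1, cat:1, call:1, them:1, on:1, hand:1, … (1 more, each freq 1)
Words with frequency 4: (none)

0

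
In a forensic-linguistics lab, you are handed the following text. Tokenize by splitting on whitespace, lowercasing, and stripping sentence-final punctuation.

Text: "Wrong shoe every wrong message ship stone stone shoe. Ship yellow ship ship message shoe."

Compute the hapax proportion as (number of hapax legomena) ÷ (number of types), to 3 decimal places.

Frequencies: ship:4, shoe:3, wrong:2, message:2, stone:2, every:1, yellow:1
Hapax count = 2; type count = 7.
Ratio = 2 / 7 = 0.286

0.286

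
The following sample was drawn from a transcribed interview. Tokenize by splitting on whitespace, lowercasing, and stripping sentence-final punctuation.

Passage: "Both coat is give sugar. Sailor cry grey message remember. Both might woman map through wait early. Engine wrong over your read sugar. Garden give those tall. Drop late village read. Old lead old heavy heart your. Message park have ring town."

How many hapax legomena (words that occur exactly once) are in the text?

28

Frequencies: both:2, give:2, sugar:2, message:2, your:2, read:2, old:2, coat:1, is:1, sailor:1, cry:1, grey:1, remember:1, might:1, woman:1, map:1, through:1, wait:1, early:1, engine:1, … (15 more, each freq 1)
Hapax (freq=1): coat, cry, drop, early, engine, garden, grey, have, heart, heavy, is, late, lead, map, might, over, park, remember, ring, sailor, tall, those, through, town, village, wait, woman, wrong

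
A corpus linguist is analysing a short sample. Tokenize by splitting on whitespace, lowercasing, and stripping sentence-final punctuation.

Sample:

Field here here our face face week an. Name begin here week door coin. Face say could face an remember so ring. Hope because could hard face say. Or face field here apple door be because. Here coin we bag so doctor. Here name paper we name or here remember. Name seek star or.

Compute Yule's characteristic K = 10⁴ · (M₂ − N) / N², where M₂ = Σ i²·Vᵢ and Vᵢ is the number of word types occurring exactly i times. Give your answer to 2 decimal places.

Frequencies: here:7, face:6, name:4, or:3, field:2, week:2, an:2, door:2, coin:2, say:2, could:2, remember:2, so:2, because:2, we:2, our:1, begin:1, ring:1, hope:1, hard:1, … (7 more, each freq 1)
N = 54. Frequency spectrum: V_1=12, V_2=11, V_3=1, V_4=1, V_6=1, V_7=1
M₂ = 1²·12 + 2²·11 + 3²·1 + 4²·1 + 6²·1 + 7²·1 = 166
K = 10000 × (166 − 54) / 54² = 384.09

384.09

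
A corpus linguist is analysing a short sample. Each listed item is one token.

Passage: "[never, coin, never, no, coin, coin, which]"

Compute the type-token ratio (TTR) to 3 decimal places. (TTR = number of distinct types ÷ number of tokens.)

N = 7 tokens, V = 4 types.
TTR = V / N = 4 / 7 = 0.571

0.571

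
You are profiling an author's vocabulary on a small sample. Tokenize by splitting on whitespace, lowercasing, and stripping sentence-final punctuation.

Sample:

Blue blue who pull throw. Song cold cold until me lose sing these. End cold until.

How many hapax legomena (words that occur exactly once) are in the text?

9

Frequencies: cold:3, blue:2, until:2, who:1, pull:1, throw:1, song:1, me:1, lose:1, sing:1, these:1, end:1
Hapax (freq=1): end, lose, me, pull, sing, song, these, throw, who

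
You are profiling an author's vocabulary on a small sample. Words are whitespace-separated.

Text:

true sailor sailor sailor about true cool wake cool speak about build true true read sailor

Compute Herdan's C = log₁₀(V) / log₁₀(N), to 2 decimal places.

N = 16, V = 8.
log₁₀(V) = 0.903090, log₁₀(N) = 1.204120
C = 0.903090 / 1.204120 = 0.75

0.75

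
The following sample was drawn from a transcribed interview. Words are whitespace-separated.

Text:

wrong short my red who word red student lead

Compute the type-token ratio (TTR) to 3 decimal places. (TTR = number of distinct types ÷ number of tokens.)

N = 9 tokens, V = 8 types.
TTR = V / N = 8 / 9 = 0.889

0.889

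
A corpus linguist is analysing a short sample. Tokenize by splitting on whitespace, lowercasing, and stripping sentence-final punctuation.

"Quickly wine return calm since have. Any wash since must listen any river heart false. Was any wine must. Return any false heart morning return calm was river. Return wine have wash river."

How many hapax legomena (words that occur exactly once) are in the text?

Frequencies: return:4, any:4, wine:3, river:3, calm:2, since:2, have:2, wash:2, must:2, heart:2, false:2, was:2, quickly:1, listen:1, morning:1
Hapax (freq=1): listen, morning, quickly

3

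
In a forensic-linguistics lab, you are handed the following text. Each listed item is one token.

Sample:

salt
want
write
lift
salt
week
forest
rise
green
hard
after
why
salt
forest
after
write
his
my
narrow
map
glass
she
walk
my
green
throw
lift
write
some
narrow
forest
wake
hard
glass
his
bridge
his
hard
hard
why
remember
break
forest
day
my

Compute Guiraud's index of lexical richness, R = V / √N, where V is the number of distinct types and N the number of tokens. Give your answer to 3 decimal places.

3.727

N = 45, V = 25.
√N = 6.708204
R = 25 / 6.708204 = 3.727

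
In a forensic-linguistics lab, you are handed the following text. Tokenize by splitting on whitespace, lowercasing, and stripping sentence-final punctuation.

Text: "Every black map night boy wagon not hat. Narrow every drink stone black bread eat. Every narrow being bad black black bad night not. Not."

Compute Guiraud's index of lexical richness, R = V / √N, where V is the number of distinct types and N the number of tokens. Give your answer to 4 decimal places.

N = 25, V = 15.
√N = 5.000000
R = 15 / 5.000000 = 3.0000

3.0000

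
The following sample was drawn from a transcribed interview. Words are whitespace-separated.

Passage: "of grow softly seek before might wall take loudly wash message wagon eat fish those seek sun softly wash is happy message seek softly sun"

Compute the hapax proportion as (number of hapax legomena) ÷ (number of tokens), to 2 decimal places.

Frequencies: softly:3, seek:3, wash:2, message:2, sun:2, of:1, grow:1, before:1, might:1, wall:1, take:1, loudly:1, wagon:1, eat:1, fish:1, those:1, is:1, happy:1
Hapax count = 13; token count = 25.
Ratio = 13 / 25 = 0.52

0.52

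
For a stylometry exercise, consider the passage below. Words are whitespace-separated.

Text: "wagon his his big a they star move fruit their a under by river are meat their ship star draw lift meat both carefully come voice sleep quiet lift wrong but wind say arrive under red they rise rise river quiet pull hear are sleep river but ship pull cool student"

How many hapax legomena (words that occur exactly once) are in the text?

18

Frequencies: river:3, his:2, a:2, they:2, star:2, their:2, under:2, are:2, meat:2, ship:2, lift:2, sleep:2, quiet:2, but:2, rise:2, pull:2, wagon:1, big:1, move:1, fruit:1, … (14 more, each freq 1)
Hapax (freq=1): arrive, big, both, by, carefully, come, cool, draw, fruit, hear, move, red, say, student, voice, wagon, wind, wrong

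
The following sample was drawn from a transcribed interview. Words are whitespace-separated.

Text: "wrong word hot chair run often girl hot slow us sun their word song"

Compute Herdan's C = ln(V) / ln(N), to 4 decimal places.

0.9416

N = 14, V = 12.
ln(V) = 2.484907, ln(N) = 2.639057
C = 2.484907 / 2.639057 = 0.9416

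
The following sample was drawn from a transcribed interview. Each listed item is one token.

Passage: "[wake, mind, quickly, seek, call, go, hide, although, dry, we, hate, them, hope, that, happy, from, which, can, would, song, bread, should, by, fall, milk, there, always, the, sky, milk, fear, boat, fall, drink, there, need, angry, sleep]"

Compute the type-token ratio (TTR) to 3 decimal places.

N = 38 tokens, V = 35 types.
TTR = V / N = 35 / 38 = 0.921

0.921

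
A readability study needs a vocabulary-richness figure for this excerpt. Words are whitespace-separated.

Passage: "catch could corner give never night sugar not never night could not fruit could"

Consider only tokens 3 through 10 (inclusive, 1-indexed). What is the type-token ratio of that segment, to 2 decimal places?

Segment tokens 3–10: corner, give, never, night, sugar, not, never, night
Segment N = 8, segment V = 6.
TTR = 6 / 8 = 0.75

0.75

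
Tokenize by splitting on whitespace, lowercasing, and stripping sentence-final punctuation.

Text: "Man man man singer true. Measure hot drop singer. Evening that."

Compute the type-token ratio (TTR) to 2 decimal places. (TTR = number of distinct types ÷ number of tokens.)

0.73

N = 11 tokens, V = 8 types.
TTR = V / N = 8 / 11 = 0.73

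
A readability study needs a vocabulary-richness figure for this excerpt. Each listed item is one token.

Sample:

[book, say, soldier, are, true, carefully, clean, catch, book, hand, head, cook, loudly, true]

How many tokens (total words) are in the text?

14

Tokens: book, say, soldier, are, true, carefully, clean, catch, book, hand, head, cook, loudly, true
N = 14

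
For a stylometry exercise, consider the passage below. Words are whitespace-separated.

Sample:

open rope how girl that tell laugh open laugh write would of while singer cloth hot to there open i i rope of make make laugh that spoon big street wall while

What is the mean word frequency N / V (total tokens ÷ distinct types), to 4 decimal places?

1.4545

N = 32 tokens, V = 22 types.
Mean frequency = N / V = 32 / 22 = 1.4545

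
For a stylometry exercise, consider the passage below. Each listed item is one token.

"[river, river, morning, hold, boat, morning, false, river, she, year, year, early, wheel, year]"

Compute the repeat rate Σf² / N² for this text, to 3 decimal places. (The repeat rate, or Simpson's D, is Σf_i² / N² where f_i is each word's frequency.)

0.143

Frequencies: river:3, year:3, morning:2, hold:1, boat:1, false:1, she:1, early:1, wheel:1
Σf² = 28; N² = 196
Repeat rate = 28 / 196 = 0.143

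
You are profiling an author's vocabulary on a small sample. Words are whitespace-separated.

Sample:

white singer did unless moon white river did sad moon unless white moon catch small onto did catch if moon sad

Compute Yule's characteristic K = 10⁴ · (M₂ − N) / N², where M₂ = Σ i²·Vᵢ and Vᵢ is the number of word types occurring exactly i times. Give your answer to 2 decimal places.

Frequencies: moon:4, white:3, did:3, unless:2, sad:2, catch:2, singer:1, river:1, small:1, onto:1, if:1
N = 21. Frequency spectrum: V_1=5, V_2=3, V_3=2, V_4=1
M₂ = 1²·5 + 2²·3 + 3²·2 + 4²·1 = 51
K = 10000 × (51 − 21) / 21² = 680.27

680.27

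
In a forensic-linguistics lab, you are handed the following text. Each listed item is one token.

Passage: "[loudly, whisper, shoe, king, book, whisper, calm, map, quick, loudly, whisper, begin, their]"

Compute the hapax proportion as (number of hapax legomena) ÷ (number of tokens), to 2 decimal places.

Frequencies: whisper:3, loudly:2, shoe:1, king:1, book:1, calm:1, map:1, quick:1, begin:1, their:1
Hapax count = 8; token count = 13.
Ratio = 8 / 13 = 0.62

0.62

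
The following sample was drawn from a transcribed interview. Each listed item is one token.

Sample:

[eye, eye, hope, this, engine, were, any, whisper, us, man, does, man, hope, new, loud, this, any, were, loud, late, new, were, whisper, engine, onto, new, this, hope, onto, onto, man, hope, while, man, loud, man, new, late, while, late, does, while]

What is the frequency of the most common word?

5

Frequencies: man:5, hope:4, new:4, this:3, were:3, loud:3, late:3, onto:3, while:3, eye:2, engine:2, any:2, whisper:2, does:2, us:1
Most common: 'man' with frequency 5.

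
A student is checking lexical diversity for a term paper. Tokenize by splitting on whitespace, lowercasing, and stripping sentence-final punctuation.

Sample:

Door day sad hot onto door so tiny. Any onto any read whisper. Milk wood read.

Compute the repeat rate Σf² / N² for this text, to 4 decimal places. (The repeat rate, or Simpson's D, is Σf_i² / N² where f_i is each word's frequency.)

Frequencies: door:2, onto:2, any:2, read:2, day:1, sad:1, hot:1, so:1, tiny:1, whisper:1, milk:1, wood:1
Σf² = 24; N² = 256
Repeat rate = 24 / 256 = 0.0938

0.0938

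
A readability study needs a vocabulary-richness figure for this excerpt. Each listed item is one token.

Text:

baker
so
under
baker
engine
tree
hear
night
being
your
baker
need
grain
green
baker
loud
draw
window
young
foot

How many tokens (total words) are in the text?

Tokens: baker, so, under, baker, engine, tree, hear, night, being, your, baker, need, grain, green, baker, loud, draw, window, young, foot
N = 20

20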